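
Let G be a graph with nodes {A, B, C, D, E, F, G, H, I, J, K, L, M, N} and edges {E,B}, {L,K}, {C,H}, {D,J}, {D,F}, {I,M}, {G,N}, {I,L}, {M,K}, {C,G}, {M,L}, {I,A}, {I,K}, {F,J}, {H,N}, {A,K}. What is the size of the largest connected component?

Starting from B we can reach B, E. That is one component of size 2.
Starting from D we can reach D, F, J. That is one component of size 3.
Starting from C we can reach C, G, H, N. That is one component of size 4.
Starting from A we can reach A, I, K, L, M. That is one component of size 5.
The largest has 5 vertices.

5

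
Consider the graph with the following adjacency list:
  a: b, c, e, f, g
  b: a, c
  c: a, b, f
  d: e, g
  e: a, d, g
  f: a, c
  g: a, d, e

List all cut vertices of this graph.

a

Removing a increases the component count from 1 to 2, so a is a cut vertex.
By contrast removing g leaves 1 component; it is not a cut vertex. No other vertex is a cut vertex either.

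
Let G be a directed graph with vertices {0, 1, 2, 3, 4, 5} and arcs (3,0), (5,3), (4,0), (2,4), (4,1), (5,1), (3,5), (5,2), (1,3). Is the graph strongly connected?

There is no directed path from 0 to 1, so the graph is not strongly connected.

No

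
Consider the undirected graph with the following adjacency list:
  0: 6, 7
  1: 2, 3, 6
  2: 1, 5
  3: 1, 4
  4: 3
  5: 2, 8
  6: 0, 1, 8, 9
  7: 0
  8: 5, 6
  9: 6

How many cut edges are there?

The edges on the cycle 6-8-5-2-1-6 are not bridges since each lies on that cycle.
But removing 0-6 disconnects 0 from 6; removing 0-7 disconnects 0 from 7; removing 3-4 disconnects 3 from 4; removing 9-6 disconnects 9 from 6 — these are bridges.
In total 5 edges are bridges.

5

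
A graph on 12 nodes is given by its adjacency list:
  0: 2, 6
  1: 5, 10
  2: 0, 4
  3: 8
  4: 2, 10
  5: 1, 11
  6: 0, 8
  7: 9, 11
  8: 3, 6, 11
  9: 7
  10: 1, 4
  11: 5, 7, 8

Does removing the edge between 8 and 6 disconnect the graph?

No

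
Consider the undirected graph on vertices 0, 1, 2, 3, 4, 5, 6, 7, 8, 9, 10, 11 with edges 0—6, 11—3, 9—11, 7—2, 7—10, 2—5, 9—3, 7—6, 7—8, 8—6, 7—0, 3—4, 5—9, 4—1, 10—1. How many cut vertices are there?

1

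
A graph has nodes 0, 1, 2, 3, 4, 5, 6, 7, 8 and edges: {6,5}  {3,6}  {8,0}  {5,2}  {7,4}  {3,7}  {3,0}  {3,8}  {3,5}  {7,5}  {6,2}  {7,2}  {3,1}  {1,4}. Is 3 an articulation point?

Yes

Deleting 3 raises the number of components from 1 to 2, so 3 is a cut vertex.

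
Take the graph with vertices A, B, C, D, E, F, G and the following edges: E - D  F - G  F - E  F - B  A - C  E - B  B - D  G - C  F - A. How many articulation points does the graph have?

1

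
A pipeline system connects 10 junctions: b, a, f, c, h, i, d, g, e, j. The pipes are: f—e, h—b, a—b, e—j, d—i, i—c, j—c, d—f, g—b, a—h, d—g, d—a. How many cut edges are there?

The edges on the cycle d-f-e-j-c-i-d are not bridges since each lies on that cycle.
Every edge lies on some cycle, so there are no bridges.

0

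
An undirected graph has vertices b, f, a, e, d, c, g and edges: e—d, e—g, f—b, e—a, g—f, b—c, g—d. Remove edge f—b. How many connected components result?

2

Before removal there is 1 component.
f—b is a bridge — removing it separates f's side from b's side.
After removal: 2 components.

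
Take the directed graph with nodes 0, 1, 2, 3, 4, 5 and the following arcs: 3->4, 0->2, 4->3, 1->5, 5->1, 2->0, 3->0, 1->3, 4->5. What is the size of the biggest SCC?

4

{1, 3, 4, 5} are all mutually reachable — one SCC of size 4.
{0, 2} are all mutually reachable — one SCC of size 2.
The largest has 4 vertices.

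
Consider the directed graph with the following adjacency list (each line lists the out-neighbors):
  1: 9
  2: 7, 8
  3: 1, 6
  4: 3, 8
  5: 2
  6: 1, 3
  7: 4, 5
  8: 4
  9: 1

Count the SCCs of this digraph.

4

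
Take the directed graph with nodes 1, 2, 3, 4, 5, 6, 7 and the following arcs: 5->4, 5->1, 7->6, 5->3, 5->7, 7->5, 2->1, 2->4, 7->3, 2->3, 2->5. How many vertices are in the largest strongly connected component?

{5, 7} are all mutually reachable — one SCC of size 2.
{1} is an SCC by itself.
{2} is an SCC by itself.
{3} is an SCC by itself.
{4} is an SCC by itself.
(and 1 more singleton SCC)
The largest has 2 vertices.

2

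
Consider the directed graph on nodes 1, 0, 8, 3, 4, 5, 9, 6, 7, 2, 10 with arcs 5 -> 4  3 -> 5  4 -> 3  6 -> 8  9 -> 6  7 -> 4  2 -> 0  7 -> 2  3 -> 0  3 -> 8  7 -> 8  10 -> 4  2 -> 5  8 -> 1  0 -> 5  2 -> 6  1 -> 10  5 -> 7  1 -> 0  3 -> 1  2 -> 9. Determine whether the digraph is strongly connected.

From 8 we can reach every vertex (0, 1, 2, 3, 4, 5, 6, 7, 8, 9, 10), and every vertex can reach 8 (0, 1, 2, 3, 4, 5, 6, 7, 8, 9, 10). So the whole graph is one strongly connected component.

Yes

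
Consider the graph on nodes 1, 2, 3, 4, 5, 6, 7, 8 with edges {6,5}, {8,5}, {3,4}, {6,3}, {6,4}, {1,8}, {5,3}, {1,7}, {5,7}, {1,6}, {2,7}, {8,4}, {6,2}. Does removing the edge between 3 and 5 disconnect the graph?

No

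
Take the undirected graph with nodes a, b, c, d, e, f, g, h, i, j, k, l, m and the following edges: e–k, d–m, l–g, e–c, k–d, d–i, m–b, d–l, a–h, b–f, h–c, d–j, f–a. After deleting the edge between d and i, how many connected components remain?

2

Before removal there is 1 component.
d–i is a bridge — removing it separates d's side from i's side.
After removal: 2 components.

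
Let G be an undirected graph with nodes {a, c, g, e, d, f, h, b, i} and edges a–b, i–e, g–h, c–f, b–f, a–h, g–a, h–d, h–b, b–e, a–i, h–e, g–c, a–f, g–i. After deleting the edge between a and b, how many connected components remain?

a and b are still connected via a-h-b, so the component count stays at 1.

1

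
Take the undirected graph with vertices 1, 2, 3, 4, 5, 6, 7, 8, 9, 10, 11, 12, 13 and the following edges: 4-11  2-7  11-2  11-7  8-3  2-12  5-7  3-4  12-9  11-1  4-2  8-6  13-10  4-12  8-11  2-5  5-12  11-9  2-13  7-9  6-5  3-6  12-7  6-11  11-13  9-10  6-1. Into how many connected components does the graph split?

1

Starting from 1 we can reach 1, 2, 3, 4, 5, 6, 7, 8, 9, 10, 11, 12, 13. That is one component of size 13.
Total: 1 component.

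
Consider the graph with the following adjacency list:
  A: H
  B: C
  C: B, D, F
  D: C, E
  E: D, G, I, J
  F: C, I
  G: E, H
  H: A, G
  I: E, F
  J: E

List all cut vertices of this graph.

C, E, G, H

Removing C increases the component count from 1 to 2, so C is a cut vertex.
Removing E increases the component count from 1 to 3, so E is a cut vertex.
Removing G increases the component count from 1 to 2, so G is a cut vertex.
Likewise H is a cut vertex.
By contrast removing I leaves 1 component; it is not a cut vertex. No other vertex is a cut vertex either.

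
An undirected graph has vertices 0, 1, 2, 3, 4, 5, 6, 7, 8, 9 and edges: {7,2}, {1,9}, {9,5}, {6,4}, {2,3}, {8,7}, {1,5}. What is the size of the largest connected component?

0 is isolated — a component by itself.
Starting from 4 we can reach 4, 6. That is one component of size 2.
Starting from 1 we can reach 1, 5, 9. That is one component of size 3.
Starting from 2 we can reach 2, 3, 7, 8. That is one component of size 4.
The largest has 4 vertices.

4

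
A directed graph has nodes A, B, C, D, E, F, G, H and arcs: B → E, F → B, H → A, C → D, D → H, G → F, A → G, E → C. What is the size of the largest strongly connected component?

{A, B, C, D, E, F, G, H} are all mutually reachable — one SCC of size 8.
The largest has 8 vertices.

8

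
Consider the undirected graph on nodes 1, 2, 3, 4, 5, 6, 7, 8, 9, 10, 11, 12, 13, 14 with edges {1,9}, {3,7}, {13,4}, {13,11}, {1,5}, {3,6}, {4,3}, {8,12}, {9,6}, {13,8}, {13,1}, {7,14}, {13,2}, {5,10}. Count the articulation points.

6

Removing 1 increases the component count from 1 to 2, so 1 is a cut vertex.
Removing 3 increases the component count from 1 to 2, so 3 is a cut vertex.
Removing 5 increases the component count from 1 to 2, so 5 is a cut vertex.
Likewise 7, 8, 13 are cut vertices.
By contrast removing 9 leaves 1 component; it is not a cut vertex. No other vertex is a cut vertex either.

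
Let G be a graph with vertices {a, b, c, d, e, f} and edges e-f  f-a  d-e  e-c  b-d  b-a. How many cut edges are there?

1

The edges on the cycle b-d-e-f-a-b are not bridges since each lies on that cycle.
But removing e-c disconnects e from c — this is a bridge.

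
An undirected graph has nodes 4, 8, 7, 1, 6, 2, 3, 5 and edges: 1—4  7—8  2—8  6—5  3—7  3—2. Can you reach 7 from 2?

From 2 we can reach 2, 3, 7, 8, which includes 7.

Yes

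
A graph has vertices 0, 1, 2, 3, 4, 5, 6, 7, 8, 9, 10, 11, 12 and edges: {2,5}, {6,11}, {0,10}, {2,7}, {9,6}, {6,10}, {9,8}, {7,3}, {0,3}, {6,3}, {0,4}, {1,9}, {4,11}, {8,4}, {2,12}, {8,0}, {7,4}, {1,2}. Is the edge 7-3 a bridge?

After removing 7-3, the path 7-4-0-3 still connects them, so the edge is not a bridge.

No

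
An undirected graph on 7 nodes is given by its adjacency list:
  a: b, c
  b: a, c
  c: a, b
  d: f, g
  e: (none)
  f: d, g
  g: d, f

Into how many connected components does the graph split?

e is isolated — a component by itself.
Starting from d we can reach d, f, g. That is one component of size 3.
Starting from a we can reach a, b, c. That is one component of size 3.
Total: 3 components.

3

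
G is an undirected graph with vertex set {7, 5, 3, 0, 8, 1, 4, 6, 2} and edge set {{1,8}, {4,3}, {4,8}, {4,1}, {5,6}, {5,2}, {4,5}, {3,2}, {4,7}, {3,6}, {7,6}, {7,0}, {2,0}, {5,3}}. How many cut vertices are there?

Removing 4 increases the component count from 1 to 2, so 4 is a cut vertex.
By contrast removing 5 leaves 1 component; it is not a cut vertex. No other vertex is a cut vertex either.

1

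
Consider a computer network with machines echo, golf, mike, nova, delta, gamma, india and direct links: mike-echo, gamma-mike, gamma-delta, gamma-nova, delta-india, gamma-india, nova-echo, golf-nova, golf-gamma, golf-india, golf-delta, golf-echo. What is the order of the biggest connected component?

Starting from echo we can reach echo, golf, mike, nova, delta, gamma, india. That is one component of size 7.
The largest has 7 vertices.

7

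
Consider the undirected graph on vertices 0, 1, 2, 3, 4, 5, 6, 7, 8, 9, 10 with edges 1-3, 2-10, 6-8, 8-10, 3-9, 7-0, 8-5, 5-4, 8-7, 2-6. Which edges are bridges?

0-7, 1-3, 3-9, 4-5, 5-8, 7-8

The edges on the cycle 2-6-8-10-2 are not bridges since each lies on that cycle.
But removing 3-9 disconnects 3 from 9; removing 8-5 disconnects 8 from 5; removing 7-0 disconnects 7 from 0; removing 1-3 disconnects 1 from 3 — these are bridges.
In total 6 edges are bridges.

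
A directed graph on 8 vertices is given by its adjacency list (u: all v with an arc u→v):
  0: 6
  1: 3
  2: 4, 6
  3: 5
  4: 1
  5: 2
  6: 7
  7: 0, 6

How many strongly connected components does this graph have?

2

{1, 2, 3, 4, 5} are all mutually reachable — one SCC of size 5.
{0, 6, 7} are all mutually reachable — one SCC of size 3.
That gives 2 strongly connected components.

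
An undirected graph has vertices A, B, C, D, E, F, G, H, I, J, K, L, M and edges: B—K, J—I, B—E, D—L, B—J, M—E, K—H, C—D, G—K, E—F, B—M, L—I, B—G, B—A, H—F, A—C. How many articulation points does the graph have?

1

Removing B increases the component count from 1 to 2, so B is a cut vertex.
By contrast removing E leaves 1 component; it is not a cut vertex. No other vertex is a cut vertex either.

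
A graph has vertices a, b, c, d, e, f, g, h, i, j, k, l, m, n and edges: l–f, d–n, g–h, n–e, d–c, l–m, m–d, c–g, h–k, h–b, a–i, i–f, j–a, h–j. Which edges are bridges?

b-h, d-n, e-n, h-k

The edges on the cycle l-m-d-c-g-h-j-a-i-f-l are not bridges since each lies on that cycle.
But removing k–h disconnects k from h; removing d–n disconnects d from n; removing n–e disconnects n from e; removing b–h disconnects b from h — these are bridges.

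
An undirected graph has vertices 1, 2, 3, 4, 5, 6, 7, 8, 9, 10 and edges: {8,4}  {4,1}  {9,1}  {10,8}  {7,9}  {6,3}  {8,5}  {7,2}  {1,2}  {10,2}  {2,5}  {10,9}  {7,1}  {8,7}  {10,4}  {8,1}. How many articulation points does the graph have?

0

Removing 10, for instance, still leaves 2 components. No single vertex removal increases the component count — the graph has no articulation points.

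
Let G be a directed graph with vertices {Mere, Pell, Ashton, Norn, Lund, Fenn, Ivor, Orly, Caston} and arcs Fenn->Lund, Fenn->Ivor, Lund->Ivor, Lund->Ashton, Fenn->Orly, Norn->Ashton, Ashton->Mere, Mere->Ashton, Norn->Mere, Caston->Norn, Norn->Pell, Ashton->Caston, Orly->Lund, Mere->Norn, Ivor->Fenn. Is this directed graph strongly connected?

There is no directed path from Pell to Mere, so the graph is not strongly connected.

No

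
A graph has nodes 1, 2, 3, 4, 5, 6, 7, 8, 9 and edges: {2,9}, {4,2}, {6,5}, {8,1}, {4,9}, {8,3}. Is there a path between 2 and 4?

From 2 we can reach 2, 4, 9, which includes 4.

Yes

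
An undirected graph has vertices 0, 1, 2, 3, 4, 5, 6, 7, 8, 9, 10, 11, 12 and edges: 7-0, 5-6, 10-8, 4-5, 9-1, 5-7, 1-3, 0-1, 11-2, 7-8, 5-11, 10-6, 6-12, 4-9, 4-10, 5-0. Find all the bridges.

1-3, 11-2, 11-5, 12-6

The edges on the cycle 4-5-7-0-1-9-4 are not bridges since each lies on that cycle.
But removing 2-11 disconnects 2 from 11; removing 11-5 disconnects 11 from 5; removing 1-3 disconnects 1 from 3; removing 12-6 disconnects 12 from 6 — these are bridges.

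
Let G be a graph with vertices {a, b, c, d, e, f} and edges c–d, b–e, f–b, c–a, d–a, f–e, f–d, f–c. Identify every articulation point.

Removing f increases the component count from 1 to 2, so f is a cut vertex.
By contrast removing d leaves 1 component; it is not a cut vertex. No other vertex is a cut vertex either.

f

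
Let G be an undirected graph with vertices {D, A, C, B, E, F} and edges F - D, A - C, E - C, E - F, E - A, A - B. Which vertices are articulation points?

Removing A increases the component count from 1 to 2, so A is a cut vertex.
Removing E increases the component count from 1 to 2, so E is a cut vertex.
Removing F increases the component count from 1 to 2, so F is a cut vertex.
By contrast removing C leaves 1 component; it is not a cut vertex. No other vertex is a cut vertex either.

A, E, F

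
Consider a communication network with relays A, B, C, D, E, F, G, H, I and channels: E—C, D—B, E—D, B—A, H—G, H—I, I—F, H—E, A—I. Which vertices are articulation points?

E, H, I

Removing E increases the component count from 1 to 2, so E is a cut vertex.
Removing H increases the component count from 1 to 2, so H is a cut vertex.
Removing I increases the component count from 1 to 2, so I is a cut vertex.
By contrast removing F leaves 1 component; it is not a cut vertex. No other vertex is a cut vertex either.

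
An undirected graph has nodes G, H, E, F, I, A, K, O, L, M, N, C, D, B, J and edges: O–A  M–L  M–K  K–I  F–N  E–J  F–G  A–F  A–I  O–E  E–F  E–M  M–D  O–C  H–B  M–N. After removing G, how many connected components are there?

2

With G gone, the remaining components are: {B, H}; {A, C, D, E, F, I, J, K, L, M, N, O}.
That is 2 components.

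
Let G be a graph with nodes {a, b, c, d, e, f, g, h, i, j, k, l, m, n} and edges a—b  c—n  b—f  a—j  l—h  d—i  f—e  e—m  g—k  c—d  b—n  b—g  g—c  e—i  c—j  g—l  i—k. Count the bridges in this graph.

The edges on the cycle b-g-c-d-i-e-f-b are not bridges since each lies on that cycle.
But removing e—m disconnects e from m; removing h—l disconnects h from l; removing g—l disconnects g from l — these are bridges.
That makes 3 bridges.

3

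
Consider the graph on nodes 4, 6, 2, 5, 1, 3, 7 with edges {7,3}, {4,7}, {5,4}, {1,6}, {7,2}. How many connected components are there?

2

Starting from 1 we can reach 1, 6. That is one component of size 2.
Starting from 2 we can reach 2, 3, 4, 5, 7. That is one component of size 5.
Total: 2 components.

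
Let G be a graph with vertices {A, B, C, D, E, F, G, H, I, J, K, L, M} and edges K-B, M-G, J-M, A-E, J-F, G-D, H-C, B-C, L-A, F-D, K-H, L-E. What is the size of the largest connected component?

I is isolated — a component by itself.
Starting from A we can reach A, E, L. That is one component of size 3.
Starting from B we can reach B, C, H, K. That is one component of size 4.
Starting from D we can reach D, F, G, J, M. That is one component of size 5.
The largest has 5 vertices.

5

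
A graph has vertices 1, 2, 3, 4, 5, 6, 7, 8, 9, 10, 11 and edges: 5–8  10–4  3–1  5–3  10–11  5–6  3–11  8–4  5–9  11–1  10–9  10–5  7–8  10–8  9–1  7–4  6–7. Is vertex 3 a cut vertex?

Deleting 3 leaves 2 components (was 2), so 3 is not a cut vertex.

No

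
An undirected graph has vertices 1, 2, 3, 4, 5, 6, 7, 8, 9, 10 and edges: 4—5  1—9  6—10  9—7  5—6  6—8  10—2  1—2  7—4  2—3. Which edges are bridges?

The edges on the cycle 1-9-7-4-5-6-10-2-1 are not bridges since each lies on that cycle.
But removing 8—6 disconnects 8 from 6; removing 3—2 disconnects 3 from 2 — these are bridges.

2-3, 6-8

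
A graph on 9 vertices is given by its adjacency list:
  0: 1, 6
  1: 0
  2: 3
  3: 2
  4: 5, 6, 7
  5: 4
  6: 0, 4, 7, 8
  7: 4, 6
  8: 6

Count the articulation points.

Removing 0 increases the component count from 2 to 3, so 0 is a cut vertex.
Removing 4 increases the component count from 2 to 3, so 4 is a cut vertex.
Removing 6 increases the component count from 2 to 4, so 6 is a cut vertex.
By contrast removing 1 leaves 2 components; it is not a cut vertex. No other vertex is a cut vertex either.

3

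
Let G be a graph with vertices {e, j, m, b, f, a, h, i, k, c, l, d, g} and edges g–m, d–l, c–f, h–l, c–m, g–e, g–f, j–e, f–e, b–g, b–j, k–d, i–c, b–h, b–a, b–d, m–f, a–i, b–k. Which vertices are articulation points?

b

Removing b increases the component count from 1 to 2, so b is a cut vertex.
By contrast removing l leaves 1 component; it is not a cut vertex. No other vertex is a cut vertex either.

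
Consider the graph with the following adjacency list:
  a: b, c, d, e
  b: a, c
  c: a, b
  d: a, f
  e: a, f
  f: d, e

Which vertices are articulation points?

a

Removing a increases the component count from 1 to 2, so a is a cut vertex.
By contrast removing e leaves 1 component; it is not a cut vertex. No other vertex is a cut vertex either.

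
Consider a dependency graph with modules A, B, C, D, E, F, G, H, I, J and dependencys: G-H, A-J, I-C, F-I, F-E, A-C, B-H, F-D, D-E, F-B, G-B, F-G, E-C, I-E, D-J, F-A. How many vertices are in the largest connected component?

Starting from A we can reach A, B, C, D, E, F, G, H, I, J. That is one component of size 10.
The largest has 10 vertices.

10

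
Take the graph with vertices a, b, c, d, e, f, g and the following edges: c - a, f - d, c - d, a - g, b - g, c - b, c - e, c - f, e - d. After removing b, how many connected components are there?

1

With b gone, the remaining components are: {a, c, d, e, f, g}.
That is 1 component.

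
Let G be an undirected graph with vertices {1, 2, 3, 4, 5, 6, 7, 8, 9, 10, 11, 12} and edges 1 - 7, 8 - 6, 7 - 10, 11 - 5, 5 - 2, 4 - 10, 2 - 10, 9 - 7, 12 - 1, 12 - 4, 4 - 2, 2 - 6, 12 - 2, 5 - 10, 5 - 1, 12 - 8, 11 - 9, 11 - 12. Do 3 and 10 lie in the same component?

No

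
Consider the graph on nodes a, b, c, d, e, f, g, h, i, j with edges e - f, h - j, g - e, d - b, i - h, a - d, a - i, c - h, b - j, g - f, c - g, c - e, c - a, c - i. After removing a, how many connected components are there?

1

With a gone, the remaining components are: {b, c, d, e, f, g, h, i, j}.
That is 1 component.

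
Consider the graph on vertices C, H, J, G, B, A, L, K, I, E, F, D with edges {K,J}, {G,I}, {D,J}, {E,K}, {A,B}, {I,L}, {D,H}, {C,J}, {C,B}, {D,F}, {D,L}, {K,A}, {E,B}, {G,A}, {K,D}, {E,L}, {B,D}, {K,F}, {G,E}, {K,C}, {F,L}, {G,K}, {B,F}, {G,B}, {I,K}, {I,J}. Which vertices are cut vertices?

D

Removing D increases the component count from 1 to 2, so D is a cut vertex.
By contrast removing K leaves 1 component; it is not a cut vertex. No other vertex is a cut vertex either.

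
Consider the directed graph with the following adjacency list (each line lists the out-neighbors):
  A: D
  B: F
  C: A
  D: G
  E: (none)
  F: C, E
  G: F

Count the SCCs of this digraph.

3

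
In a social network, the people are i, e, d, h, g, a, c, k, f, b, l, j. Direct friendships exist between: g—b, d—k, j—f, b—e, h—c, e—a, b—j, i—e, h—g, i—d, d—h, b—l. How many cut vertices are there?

5

Removing b increases the component count from 1 to 3, so b is a cut vertex.
Removing d increases the component count from 1 to 2, so d is a cut vertex.
Removing e increases the component count from 1 to 2, so e is a cut vertex.
Likewise h, j are cut vertices.
By contrast removing i leaves 1 component; it is not a cut vertex. No other vertex is a cut vertex either.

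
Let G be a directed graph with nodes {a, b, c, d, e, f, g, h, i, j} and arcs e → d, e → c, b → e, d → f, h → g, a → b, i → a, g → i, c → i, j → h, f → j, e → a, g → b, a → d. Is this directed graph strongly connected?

Yes

From e we can reach every vertex (a, b, c, d, e, f, g, h, i, j), and every vertex can reach e (a, b, c, d, e, f, g, h, i, j). So the whole graph is one strongly connected component.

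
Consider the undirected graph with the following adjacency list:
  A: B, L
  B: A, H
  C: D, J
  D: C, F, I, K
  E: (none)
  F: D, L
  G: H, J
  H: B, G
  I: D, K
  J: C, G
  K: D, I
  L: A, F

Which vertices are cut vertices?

D

Removing D increases the component count from 2 to 3, so D is a cut vertex.
By contrast removing H leaves 2 components; it is not a cut vertex. No other vertex is a cut vertex either.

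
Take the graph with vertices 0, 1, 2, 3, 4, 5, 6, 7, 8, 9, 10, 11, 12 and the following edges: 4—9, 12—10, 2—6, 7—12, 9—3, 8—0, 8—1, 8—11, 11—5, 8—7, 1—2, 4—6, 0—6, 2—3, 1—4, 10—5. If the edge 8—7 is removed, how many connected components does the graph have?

8 and 7 are still connected via 8-11-5-10-12-7, so the component count stays at 1.

1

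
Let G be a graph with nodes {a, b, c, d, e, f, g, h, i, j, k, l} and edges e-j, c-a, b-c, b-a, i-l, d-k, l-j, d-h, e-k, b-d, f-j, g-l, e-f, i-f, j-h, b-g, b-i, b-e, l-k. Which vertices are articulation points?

Removing b increases the component count from 1 to 2, so b is a cut vertex.
By contrast removing h leaves 1 component; it is not a cut vertex. No other vertex is a cut vertex either.

b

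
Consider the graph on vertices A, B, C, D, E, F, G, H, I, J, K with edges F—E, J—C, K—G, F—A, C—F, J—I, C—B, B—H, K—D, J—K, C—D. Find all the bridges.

A-F, B-C, B-H, C-F, E-F, G-K, I-J

The edges on the cycle J-K-D-C-J are not bridges since each lies on that cycle.
But removing A—F disconnects A from F; removing B—C disconnects B from C; removing F—C disconnects F from C; removing G—K disconnects G from K — these are bridges.
In total 7 edges are bridges.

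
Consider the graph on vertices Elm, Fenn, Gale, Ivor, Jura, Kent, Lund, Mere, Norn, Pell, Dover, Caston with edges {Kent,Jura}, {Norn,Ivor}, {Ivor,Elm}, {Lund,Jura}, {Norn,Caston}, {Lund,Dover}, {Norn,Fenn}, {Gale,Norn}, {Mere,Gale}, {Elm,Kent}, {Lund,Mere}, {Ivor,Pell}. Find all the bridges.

The edges on the cycle Lund-Mere-Gale-Norn-Ivor-Elm-Kent-Jura-Lund are not bridges since each lies on that cycle.
But removing Pell–Ivor disconnects Pell from Ivor; removing Fenn–Norn disconnects Fenn from Norn; removing Caston–Norn disconnects Caston from Norn; removing Lund–Dover disconnects Lund from Dover — these are bridges.

Caston-Norn, Dover-Lund, Fenn-Norn, Ivor-Pell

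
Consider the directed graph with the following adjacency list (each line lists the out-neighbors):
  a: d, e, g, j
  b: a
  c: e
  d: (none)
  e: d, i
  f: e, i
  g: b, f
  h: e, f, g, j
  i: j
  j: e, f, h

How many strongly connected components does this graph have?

3

{a, b, e, f, g, h, i, j} are all mutually reachable — one SCC of size 8.
{c} is an SCC by itself.
{d} is an SCC by itself.
That gives 3 strongly connected components.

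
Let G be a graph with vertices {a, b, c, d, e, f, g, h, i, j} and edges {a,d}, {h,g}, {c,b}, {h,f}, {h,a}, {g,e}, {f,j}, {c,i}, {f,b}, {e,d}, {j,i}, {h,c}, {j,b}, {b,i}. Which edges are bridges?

none

The edges on the cycle f-j-b-f are not bridges since each lies on that cycle.
Every edge lies on some cycle, so there are no bridges.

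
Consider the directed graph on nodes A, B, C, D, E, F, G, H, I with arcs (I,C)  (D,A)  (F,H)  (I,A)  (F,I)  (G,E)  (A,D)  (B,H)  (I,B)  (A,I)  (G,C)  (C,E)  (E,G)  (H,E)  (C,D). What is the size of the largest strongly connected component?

8

{A, B, C, D, E, G, H, I} are all mutually reachable — one SCC of size 8.
{F} is an SCC by itself.
The largest has 8 vertices.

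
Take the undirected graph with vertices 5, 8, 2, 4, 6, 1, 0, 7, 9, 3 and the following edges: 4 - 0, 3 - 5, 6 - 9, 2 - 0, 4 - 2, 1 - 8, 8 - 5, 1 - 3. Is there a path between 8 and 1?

From 8 we can reach 1, 3, 5, 8, which includes 1.

Yes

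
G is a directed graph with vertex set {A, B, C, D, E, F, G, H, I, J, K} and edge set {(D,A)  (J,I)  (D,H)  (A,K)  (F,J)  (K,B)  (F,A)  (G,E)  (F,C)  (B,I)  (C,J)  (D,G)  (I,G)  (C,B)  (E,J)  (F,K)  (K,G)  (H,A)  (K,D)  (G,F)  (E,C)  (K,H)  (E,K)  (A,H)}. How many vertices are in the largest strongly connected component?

{A, B, C, D, E, F, G, H, I, J, K} are all mutually reachable — one SCC of size 11.
The largest has 11 vertices.

11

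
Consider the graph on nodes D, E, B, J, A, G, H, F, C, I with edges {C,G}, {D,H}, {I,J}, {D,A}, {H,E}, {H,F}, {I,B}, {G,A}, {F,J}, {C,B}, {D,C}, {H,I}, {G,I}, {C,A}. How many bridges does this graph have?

1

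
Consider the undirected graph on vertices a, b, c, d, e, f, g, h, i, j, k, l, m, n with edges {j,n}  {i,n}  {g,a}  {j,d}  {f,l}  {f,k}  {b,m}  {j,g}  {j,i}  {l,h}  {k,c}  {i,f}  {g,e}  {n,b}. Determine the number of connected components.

1

Starting from a we can reach a, b, c, d, e, f, g, h, i, j, k, l, m, n. That is one component of size 14.
Total: 1 component.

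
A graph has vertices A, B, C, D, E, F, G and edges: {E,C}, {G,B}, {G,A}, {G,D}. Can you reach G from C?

The component containing C is {C, E}, and G is not in it.

No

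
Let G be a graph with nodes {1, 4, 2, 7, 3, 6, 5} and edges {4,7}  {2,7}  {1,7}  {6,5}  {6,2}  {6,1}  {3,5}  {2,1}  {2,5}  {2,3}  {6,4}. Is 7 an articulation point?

No

Deleting 7 leaves 1 component (was 1) (its neighbors 1, 2, 4 remain connected to each other), so 7 is not a cut vertex.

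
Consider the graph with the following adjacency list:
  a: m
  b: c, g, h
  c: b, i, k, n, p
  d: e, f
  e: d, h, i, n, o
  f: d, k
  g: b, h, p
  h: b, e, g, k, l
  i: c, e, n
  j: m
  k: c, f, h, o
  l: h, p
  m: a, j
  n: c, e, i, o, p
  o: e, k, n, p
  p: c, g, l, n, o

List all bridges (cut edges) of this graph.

a-m, j-m

The edges on the cycle p-l-h-g-b-c-p are not bridges since each lies on that cycle.
But removing a-m disconnects a from m; removing m-j disconnects m from j — these are bridges.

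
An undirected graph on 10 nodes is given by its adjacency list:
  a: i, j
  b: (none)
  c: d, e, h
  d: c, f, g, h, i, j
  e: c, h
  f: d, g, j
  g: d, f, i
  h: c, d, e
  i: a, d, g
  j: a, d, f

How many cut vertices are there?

1

Removing d increases the component count from 2 to 3, so d is a cut vertex.
By contrast removing h leaves 2 components; it is not a cut vertex. No other vertex is a cut vertex either.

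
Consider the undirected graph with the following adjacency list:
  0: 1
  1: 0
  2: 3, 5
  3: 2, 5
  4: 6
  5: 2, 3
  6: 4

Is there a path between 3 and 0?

No

The component containing 3 is {2, 3, 5}, and 0 is not in it.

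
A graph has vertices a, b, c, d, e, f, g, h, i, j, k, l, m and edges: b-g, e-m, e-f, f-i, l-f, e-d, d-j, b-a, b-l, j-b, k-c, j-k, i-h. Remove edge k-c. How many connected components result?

Before removal there is 1 component.
k-c is a bridge — removing it separates k's side from c's side.
After removal: 2 components.

2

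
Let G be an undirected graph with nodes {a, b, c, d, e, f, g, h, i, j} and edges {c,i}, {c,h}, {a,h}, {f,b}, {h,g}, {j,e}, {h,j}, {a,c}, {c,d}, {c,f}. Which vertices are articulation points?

Removing c increases the component count from 1 to 4, so c is a cut vertex.
Removing f increases the component count from 1 to 2, so f is a cut vertex.
Removing h increases the component count from 1 to 3, so h is a cut vertex.
Likewise j is a cut vertex.
By contrast removing e leaves 1 component; it is not a cut vertex. No other vertex is a cut vertex either.

c, f, h, j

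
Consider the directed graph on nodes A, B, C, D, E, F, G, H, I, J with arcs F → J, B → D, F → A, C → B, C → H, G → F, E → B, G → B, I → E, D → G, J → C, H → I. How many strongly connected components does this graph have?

2

{B, C, D, E, F, G, H, I, J} are all mutually reachable — one SCC of size 9.
{A} is an SCC by itself.
That gives 2 strongly connected components.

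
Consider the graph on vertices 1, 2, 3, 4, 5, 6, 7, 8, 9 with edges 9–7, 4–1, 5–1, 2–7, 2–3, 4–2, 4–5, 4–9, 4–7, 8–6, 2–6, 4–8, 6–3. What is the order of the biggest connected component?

Starting from 1 we can reach 1, 2, 3, 4, 5, 6, 7, 8, 9. That is one component of size 9.
The largest has 9 vertices.

9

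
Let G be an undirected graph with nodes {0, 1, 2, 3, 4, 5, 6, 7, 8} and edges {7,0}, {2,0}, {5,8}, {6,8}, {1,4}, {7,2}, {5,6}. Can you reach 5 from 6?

Yes

From 6 we can reach 5, 6, 8, which includes 5.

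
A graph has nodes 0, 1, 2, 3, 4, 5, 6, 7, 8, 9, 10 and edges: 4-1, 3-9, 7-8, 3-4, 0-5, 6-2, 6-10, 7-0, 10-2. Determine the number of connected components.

3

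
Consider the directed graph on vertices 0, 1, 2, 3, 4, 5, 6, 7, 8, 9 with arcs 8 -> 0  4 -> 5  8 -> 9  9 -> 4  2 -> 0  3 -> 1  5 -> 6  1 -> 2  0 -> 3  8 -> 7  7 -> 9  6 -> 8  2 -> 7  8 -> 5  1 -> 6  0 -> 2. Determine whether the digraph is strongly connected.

Yes

From 5 we can reach every vertex (0, 1, 2, 3, 4, 5, 6, 7, 8, 9), and every vertex can reach 5 (0, 1, 2, 3, 4, 5, 6, 7, 8, 9). So the whole graph is one strongly connected component.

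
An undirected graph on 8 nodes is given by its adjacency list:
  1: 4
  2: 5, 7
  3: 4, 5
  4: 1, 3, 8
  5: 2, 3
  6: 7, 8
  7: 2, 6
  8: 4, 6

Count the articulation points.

1

Removing 4 increases the component count from 1 to 2, so 4 is a cut vertex.
By contrast removing 1 leaves 1 component; it is not a cut vertex. No other vertex is a cut vertex either.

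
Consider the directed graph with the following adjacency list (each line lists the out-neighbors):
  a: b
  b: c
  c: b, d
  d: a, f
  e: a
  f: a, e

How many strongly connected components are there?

{a, b, c, d, e, f} are all mutually reachable — one SCC of size 6.
That gives 1 strongly connected component.

1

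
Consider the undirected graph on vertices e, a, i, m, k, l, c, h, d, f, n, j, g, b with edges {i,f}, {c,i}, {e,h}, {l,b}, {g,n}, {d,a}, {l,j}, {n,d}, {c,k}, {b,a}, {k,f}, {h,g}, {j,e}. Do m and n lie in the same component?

No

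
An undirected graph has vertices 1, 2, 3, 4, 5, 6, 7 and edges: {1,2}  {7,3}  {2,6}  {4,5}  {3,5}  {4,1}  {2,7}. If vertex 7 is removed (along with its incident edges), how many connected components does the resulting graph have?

1

With 7 gone, the remaining components are: {1, 2, 3, 4, 5, 6}.
That is 1 component.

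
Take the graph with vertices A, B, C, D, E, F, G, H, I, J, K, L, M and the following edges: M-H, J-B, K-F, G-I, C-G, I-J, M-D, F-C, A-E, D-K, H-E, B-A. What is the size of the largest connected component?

L is isolated — a component by itself.
Starting from A we can reach A, B, C, D, E, F, G, H, I, J, K, M. That is one component of size 12.
The largest has 12 vertices.

12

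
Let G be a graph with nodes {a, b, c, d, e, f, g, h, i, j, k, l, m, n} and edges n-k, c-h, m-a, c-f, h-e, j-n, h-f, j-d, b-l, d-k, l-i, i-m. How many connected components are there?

g is isolated — a component by itself.
Starting from c we can reach c, e, f, h. That is one component of size 4.
Starting from d we can reach d, j, k, n. That is one component of size 4.
Starting from a we can reach a, b, i, l, m. That is one component of size 5.
Total: 4 components.

4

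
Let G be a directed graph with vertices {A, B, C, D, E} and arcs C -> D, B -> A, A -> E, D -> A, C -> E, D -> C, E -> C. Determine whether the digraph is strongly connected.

There is no directed path from D to B, so the graph is not strongly connected.

No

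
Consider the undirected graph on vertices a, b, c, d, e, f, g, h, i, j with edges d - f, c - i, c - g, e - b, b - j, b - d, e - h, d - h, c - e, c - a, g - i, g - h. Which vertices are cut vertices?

Removing b increases the component count from 1 to 2, so b is a cut vertex.
Removing c increases the component count from 1 to 2, so c is a cut vertex.
Removing d increases the component count from 1 to 2, so d is a cut vertex.
By contrast removing g leaves 1 component; it is not a cut vertex. No other vertex is a cut vertex either.

b, c, d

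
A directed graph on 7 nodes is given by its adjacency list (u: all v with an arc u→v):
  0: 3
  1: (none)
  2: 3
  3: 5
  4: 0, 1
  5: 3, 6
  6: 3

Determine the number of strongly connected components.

{3, 5, 6} are all mutually reachable — one SCC of size 3.
{4} is an SCC by itself.
{1} is an SCC by itself.
{2} is an SCC by itself.
{0} is an SCC by itself.
That gives 5 strongly connected components.

5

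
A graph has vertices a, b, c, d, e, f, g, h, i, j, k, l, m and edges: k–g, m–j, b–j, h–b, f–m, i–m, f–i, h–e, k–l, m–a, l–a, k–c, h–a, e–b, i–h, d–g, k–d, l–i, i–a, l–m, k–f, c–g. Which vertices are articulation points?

Removing k increases the component count from 1 to 2, so k is a cut vertex.
By contrast removing g leaves 1 component; it is not a cut vertex. No other vertex is a cut vertex either.

k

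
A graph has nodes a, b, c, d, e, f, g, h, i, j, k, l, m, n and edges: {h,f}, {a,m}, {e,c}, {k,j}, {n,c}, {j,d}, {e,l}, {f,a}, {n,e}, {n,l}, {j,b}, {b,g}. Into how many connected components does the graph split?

i is isolated — a component by itself.
Starting from c we can reach c, e, l, n. That is one component of size 4.
Starting from a we can reach a, f, h, m. That is one component of size 4.
Starting from b we can reach b, d, g, j, k. That is one component of size 5.
Total: 4 components.

4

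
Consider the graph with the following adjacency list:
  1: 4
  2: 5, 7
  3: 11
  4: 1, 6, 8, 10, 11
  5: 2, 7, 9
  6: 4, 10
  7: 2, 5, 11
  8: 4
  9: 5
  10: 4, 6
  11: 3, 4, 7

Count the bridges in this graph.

6

The edges on the cycle 7-5-2-7 are not bridges since each lies on that cycle.
But removing 3-11 disconnects 3 from 11; removing 7-11 disconnects 7 from 11; removing 5-9 disconnects 5 from 9; removing 4-8 disconnects 4 from 8 — these are bridges.
In total 6 edges are bridges.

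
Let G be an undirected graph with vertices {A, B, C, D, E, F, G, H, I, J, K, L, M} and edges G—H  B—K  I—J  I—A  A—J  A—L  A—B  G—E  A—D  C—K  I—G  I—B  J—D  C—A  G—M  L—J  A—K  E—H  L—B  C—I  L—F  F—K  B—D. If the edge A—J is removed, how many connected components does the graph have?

A and J are still connected via A-I-J, so the component count stays at 1.

1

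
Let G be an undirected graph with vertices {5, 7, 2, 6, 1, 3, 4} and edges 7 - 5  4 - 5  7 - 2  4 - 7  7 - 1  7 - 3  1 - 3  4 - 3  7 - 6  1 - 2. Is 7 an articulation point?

Deleting 7 raises the number of components from 1 to 2, so 7 is a cut vertex.

Yes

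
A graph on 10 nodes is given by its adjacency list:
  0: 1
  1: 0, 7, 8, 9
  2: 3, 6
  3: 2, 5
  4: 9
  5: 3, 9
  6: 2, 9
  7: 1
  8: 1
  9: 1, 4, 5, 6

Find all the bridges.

The edges on the cycle 3-2-6-9-5-3 are not bridges since each lies on that cycle.
But removing 9-4 disconnects 9 from 4; removing 9-1 disconnects 9 from 1; removing 8-1 disconnects 8 from 1; removing 0-1 disconnects 0 from 1 — these are bridges.
In total 5 edges are bridges.

0-1, 1-7, 1-8, 1-9, 4-9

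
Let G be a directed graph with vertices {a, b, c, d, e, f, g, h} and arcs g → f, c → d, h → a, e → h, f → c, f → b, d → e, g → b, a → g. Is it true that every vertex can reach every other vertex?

No

There is no directed path from b to a, so the graph is not strongly connected.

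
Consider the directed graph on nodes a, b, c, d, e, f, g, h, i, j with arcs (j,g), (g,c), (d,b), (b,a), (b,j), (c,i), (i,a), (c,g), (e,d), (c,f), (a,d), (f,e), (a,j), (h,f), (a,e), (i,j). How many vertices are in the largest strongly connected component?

{a, b, c, d, e, f, g, i, j} are all mutually reachable — one SCC of size 9.
{h} is an SCC by itself.
The largest has 9 vertices.

9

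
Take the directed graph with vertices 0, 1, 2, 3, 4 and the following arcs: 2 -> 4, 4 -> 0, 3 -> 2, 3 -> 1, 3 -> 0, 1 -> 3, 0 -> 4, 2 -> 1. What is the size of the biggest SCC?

{1, 2, 3} are all mutually reachable — one SCC of size 3.
{0, 4} are all mutually reachable — one SCC of size 2.
The largest has 3 vertices.

3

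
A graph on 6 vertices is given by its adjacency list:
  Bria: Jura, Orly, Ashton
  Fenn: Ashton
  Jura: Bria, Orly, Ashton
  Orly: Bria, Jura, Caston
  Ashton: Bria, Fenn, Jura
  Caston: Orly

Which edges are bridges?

Ashton-Fenn, Caston-Orly

The edges on the cycle Bria-Jura-Orly-Bria are not bridges since each lies on that cycle.
But removing Caston-Orly disconnects Caston from Orly; removing Fenn-Ashton disconnects Fenn from Ashton — these are bridges.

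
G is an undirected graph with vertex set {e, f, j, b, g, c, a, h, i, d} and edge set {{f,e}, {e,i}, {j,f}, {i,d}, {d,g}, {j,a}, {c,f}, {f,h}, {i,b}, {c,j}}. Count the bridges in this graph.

7

The edges on the cycle c-j-f-c are not bridges since each lies on that cycle.
But removing e—i disconnects e from i; removing f—e disconnects f from e; removing i—d disconnects i from d; removing g—d disconnects g from d — these are bridges.
In total 7 edges are bridges.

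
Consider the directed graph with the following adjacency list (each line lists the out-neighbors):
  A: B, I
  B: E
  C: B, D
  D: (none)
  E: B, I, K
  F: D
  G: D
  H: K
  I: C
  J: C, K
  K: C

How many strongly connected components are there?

{B, C, E, I, K} are all mutually reachable — one SCC of size 5.
{F} is an SCC by itself.
{H} is an SCC by itself.
{D} is an SCC by itself.
{A} is an SCC by itself.
(and 2 more singleton SCCs)
That gives 7 strongly connected components.

7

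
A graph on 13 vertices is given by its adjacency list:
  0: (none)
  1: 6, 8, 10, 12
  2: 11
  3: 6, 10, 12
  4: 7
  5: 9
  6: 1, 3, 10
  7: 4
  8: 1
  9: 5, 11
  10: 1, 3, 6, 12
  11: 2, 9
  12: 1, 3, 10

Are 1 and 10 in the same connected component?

Yes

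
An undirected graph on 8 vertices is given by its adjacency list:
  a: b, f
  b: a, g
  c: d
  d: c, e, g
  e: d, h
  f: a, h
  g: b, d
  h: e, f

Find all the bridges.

The edges on the cycle b-g-d-e-h-f-a-b are not bridges since each lies on that cycle.
But removing d-c disconnects d from c — this is a bridge.

c-d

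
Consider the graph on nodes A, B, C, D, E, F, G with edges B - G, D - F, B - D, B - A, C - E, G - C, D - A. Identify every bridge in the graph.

B-G, C-E, C-G, D-F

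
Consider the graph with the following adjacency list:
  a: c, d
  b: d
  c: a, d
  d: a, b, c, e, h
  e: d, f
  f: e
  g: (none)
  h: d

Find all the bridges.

b-d, d-e, d-h, e-f

The edges on the cycle d-c-a-d are not bridges since each lies on that cycle.
But removing e-f disconnects e from f; removing e-d disconnects e from d; removing h-d disconnects h from d; removing b-d disconnects b from d — these are bridges.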